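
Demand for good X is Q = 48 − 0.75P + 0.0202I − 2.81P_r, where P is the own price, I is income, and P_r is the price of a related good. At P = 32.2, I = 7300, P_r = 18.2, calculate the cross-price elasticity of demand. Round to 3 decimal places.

Evaluating quantity at (P, I, P_r) gives Q = 48 − 0.75(32.2) + 0.0202(7300) − 2.81(18.2) = 48 − 24.15 + 147.46 − 51.142 = 120.168.
∂Q/∂P_r = −2.81, so E_xy = -2.81·(18.2/120.168) ≈ -0.426.
E_xy < 0: the goods are complements.

-0.426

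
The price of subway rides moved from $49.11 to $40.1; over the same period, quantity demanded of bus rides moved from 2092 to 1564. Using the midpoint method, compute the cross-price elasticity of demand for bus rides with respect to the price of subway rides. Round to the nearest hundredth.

%ΔQ_x = (1564 − 2092)/[(2092+1564)/2] = -528/1828 ≈ -0.2888.
%ΔP_y = (40.1 − 49.11)/[(49.11+40.1)/2] ≈ -0.2020.
E_xy = -0.2888/-0.2020 ≈ 1.43.
E_xy > 0, so bus rides and subway rides are substitutes.

1.43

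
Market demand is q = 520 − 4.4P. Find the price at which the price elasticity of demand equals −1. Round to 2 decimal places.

For linear demand q = a − bP, E = −bP/(a − bP). |E| = 1 ⇒ bP = a − bP ⇒ P = a/(2b).
P = 520/(2·4.4) ≈ 59.09.

59.09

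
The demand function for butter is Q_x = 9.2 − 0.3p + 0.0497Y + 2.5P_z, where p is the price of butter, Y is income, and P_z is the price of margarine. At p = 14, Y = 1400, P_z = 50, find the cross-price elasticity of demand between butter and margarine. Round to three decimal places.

Evaluating quantity at (p, Y, P_z) gives Q_x = 9.2 − 0.3(14) + 0.0497(1400) + 2.5(50) = 9.2 − 4.2 + 69.58 + 125 = 199.58.
∂Q_x/∂P_z = +2.5, so E_xy = 2.5·(50/199.58) ≈ 0.626.
E_xy > 0: the goods are substitutes.

0.626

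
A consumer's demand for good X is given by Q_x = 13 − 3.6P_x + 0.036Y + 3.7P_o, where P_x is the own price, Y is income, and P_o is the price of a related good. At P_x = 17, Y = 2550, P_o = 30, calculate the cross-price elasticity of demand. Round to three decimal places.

Q_x = 13 − 3.6(17) + 0.036(2550) + 3.7(30) = 13 − 61.2 + 91.8 + 111 = 154.6.
∂Q_x/∂P_o = +3.7, so E_xy = 3.7·(30/154.6) ≈ 0.718.
E_xy > 0: the goods are substitutes.

0.718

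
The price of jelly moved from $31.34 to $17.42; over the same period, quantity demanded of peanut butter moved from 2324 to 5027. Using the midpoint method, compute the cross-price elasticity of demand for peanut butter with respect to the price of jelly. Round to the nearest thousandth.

-1.288

%ΔQ_x = (5027 − 2324)/[(2324+5027)/2] = 2703/3675.5 ≈ 0.7354.
%ΔP_y = (17.42 − 31.34)/[(31.34+17.42)/2] ≈ -0.5710.
E_xy = 0.7354/-0.5710 ≈ -1.288.
E_xy < 0, so peanut butter and jelly are complements.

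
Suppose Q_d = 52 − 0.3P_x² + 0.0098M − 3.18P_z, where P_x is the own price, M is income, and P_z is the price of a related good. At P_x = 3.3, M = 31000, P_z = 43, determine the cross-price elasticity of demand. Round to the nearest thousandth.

-0.634

Evaluating quantity at (P_x, M, P_z) gives Q_d = 52 − 0.3(3.3)² + 0.0098(31000) − 3.18(43) = 52 − 3.267 + 303.8 − 136.74 = 215.793.
∂Q_d/∂P_z = −3.18, so E_xy = -3.18·(43/215.793) ≈ -0.634.
E_xy < 0: the goods are complements.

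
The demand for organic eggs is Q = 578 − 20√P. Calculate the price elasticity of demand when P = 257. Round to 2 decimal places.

At P = 257, Q = 257.3756.
dQ/dP = −20/(2√P) = −20/(2·16.0312).
Point elasticity E = (dQ/dP)·(P/Q) = -0.6238 × 257/257.3756 ≈ -0.62.
|E| < 1, so demand is inelastic at this price.

-0.62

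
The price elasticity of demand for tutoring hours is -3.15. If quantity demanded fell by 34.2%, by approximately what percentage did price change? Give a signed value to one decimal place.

%ΔQ ≈ E × %ΔP ⇒ %ΔP = %ΔQ / E = (-34.2%)/(-3.15) ≈ 10.9%.

10.9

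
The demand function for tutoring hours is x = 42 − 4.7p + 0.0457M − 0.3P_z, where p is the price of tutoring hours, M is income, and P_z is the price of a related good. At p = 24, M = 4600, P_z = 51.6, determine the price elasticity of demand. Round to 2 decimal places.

x = 42 − 4.7(24) + 0.0457(4600) − 0.3(51.6) = 42 − 112.8 + 210.22 − 15.48 = 123.94.
∂x/∂p = −4.7, so E_p = (−4.7)·(24/123.94) ≈ -0.91.
|E_p| < 1: demand is inelastic.

-0.91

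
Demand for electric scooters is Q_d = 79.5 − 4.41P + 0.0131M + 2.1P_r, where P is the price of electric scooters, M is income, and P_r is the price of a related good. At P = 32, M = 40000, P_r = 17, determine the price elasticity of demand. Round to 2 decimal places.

-0.28

Q_d = 79.5 − 4.41(32) + 0.0131(40000) + 2.1(17) = 79.5 − 141.12 + 524 + 35.7 = 498.08.
∂Q_d/∂P = −4.41, so E_p = (−4.41)·(32/498.08) ≈ -0.28.
|E_p| < 1: demand is inelastic.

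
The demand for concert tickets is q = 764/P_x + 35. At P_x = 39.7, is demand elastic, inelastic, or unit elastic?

inelastic

At P_x = 39.7, q = 54.2443.
dq/dP_x = −764/P_x² = −0.4847.
Point elasticity E = (dq/dP_x)·(P_x/q) = -0.4847 × 39.7/54.2443 ≈ -0.355.
|E| ≈ 0.355 < 1, so demand is inelastic.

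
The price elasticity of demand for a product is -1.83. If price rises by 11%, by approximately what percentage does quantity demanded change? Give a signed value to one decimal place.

%ΔQ ≈ E × %ΔP = (-1.83) × (11%) ≈ -20.1%.

-20.1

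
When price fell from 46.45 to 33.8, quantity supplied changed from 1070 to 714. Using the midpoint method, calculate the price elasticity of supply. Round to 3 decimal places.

%ΔQ = (714 − 1070)/[(1070 + 714)/2] = -356/892 ≈ -0.3991.
%Δp = (33.8 − 46.45)/[(46.45 + 33.8)/2] = -12.65/40.125 ≈ -0.3153.
Arc elasticity E = %ΔQ/%Δp ≈ -0.3991/-0.3153 ≈ 1.266.
|E| > 1: supply is elastic over this range.

1.266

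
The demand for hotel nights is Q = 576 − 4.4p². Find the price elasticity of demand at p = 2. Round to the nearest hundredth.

At p = 2, Q = 558.4.
dQ/dp = −2·4.4·p = −17.6.
Point elasticity E = (dQ/dp)·(p/Q) = -17.6 × 2/558.4 ≈ -0.06.
|E| < 1, so demand is inelastic at this price.

-0.06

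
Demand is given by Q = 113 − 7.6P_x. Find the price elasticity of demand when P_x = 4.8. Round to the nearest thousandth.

-0.477

At P_x = 4.8, Q = 76.52.
dQ/dP_x = −7.6.
Point elasticity E = (dQ/dP_x)·(P_x/Q) = -7.6 × 4.8/76.52 ≈ -0.477.
|E| < 1, so demand is inelastic at this price.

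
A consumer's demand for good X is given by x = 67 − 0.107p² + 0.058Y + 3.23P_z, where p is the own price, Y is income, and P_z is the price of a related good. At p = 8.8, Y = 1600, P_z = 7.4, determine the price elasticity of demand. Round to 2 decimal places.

Evaluating quantity at (p, Y, P_z) gives x = 67 − 0.107(8.8)² + 0.058(1600) + 3.23(7.4) = 67 − 8.2861 + 92.8 + 23.902 = 175.4159.
∂x/∂p = −2·0.107·p = -1.8832, so E_p = -1.8832·(8.8/175.4159) ≈ -0.09.
|E_p| < 1: demand is inelastic.

-0.09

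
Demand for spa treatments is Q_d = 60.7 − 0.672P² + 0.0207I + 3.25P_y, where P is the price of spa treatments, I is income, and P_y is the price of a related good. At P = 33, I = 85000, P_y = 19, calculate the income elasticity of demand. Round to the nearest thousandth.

At the given point, Q_d = 60.7 − 0.672(33)² + 0.0207(85000) + 3.25(19) = 60.7 − 731.808 + 1759.5 + 61.75 = 1150.142.
∂Q_d/∂I = +0.0207, so E_I = 0.0207·(85000/1150.142) ≈ 1.530.
E_I > 1: normal good (luxury).

1.530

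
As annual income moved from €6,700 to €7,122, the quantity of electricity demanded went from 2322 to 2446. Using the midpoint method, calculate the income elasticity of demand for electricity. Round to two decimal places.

%ΔQ = (2446 − 2322)/[(2322+2446)/2] = 124/2384 ≈ 0.0520.
%ΔI = (7,122 − 6,700)/[(6,700+7,122)/2] = 422/6911 ≈ 0.0611.
E_I = %ΔQ/%ΔI ≈ 0.85.
E_I ∈ (0,1): normal good (necessity).

0.85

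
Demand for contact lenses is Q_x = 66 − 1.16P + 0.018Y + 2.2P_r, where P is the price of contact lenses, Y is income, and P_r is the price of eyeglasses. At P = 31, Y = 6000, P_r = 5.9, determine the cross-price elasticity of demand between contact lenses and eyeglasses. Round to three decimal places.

0.086

Q_x = 66 − 1.16(31) + 0.018(6000) + 2.2(5.9) = 66 − 35.96 + 108 + 12.98 = 151.02.
∂Q_x/∂P_r = +2.2, so E_xy = 2.2·(5.9/151.02) ≈ 0.086.
E_xy > 0: the goods are substitutes.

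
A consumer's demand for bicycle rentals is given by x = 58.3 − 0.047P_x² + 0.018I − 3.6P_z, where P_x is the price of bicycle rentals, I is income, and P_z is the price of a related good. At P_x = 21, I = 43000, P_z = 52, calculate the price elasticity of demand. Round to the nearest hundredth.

-0.07

Evaluating quantity at (P_x, I, P_z) gives x = 58.3 − 0.047(21)² + 0.018(43000) − 3.6(52) = 58.3 − 20.727 + 774 − 187.2 = 624.373.
∂x/∂P_x = −2·0.047·P_x = -1.974, so E_p = -1.974·(21/624.373) ≈ -0.07.
|E_p| < 1: demand is inelastic.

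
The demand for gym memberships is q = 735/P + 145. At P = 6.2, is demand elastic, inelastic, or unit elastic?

At P = 6.2, q = 263.5484.
dq/dP = −735/P² = −19.1207.
Point elasticity E = (dq/dP)·(P/q) = -19.1207 × 6.2/263.5484 ≈ -0.450.
|E| ≈ 0.450 < 1, so demand is inelastic.

inelastic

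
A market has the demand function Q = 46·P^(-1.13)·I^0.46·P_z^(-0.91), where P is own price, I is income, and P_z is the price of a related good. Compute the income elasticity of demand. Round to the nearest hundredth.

For a Cobb–Douglas (constant-elasticity) form Q = A·I^α·…, the elasticity with respect to I equals the exponent α at every point.
Here the exponent on I is 0.46, so the income elasticity of demand is 0.46.

0.46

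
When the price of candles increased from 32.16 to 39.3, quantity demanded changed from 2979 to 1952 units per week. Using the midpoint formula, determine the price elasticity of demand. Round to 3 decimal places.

-2.084

%ΔQ = (1952 − 2979)/[(2979 + 1952)/2] = -1027/2465.5 ≈ -0.4165.
%Δp = (39.3 − 32.16)/[(32.16 + 39.3)/2] = 7.14/35.73 ≈ 0.1998.
Arc elasticity E = %ΔQ/%Δp ≈ -0.4165/0.1998 ≈ -2.084.
|E| > 1: demand is elastic over this range.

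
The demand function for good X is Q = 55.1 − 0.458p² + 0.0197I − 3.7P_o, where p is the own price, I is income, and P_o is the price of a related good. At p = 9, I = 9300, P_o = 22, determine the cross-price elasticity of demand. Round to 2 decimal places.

-0.68

Q = 55.1 − 0.458(9)² + 0.0197(9300) − 3.7(22) = 55.1 − 37.098 + 183.21 − 81.4 = 119.812.
∂Q/∂P_o = −3.7, so E_xy = -3.7·(22/119.812) ≈ -0.68.
E_xy < 0: the goods are complements.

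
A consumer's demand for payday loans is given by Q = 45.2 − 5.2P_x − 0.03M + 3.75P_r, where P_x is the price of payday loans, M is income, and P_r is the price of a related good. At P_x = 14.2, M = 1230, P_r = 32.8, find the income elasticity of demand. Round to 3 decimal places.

-0.642

Q = 45.2 − 5.2(14.2) − 0.03(1230) + 3.75(32.8) = 45.2 − 73.84 − 36.9 + 123 = 57.46.
∂Q/∂M = −0.03, so E_I = -0.03·(1230/57.46) ≈ -0.642.
E_I < 0: inferior good.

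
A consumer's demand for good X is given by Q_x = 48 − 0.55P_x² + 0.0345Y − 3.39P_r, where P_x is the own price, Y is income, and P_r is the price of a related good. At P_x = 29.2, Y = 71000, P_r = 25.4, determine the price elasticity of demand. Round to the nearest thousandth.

Substituting, Q_x = 48 − 0.55(29.2)² + 0.0345(71000) − 3.39(25.4) = 48 − 468.952 + 2449.5 − 86.106 = 1942.442.
∂Q_x/∂P_x = −2·0.55·P_x = -32.12, so E_p = -32.12·(29.2/1942.442) ≈ -0.483.
|E_p| < 1: demand is inelastic.

-0.483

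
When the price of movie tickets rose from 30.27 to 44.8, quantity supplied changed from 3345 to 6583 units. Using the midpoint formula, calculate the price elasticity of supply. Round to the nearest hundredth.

%ΔQ = (6583 − 3345)/[(3345 + 6583)/2] = 3238/4964 ≈ 0.6523.
%ΔP = (44.8 − 30.27)/[(30.27 + 44.8)/2] = 14.53/37.535 ≈ 0.3871.
Arc elasticity E = %ΔQ/%ΔP ≈ 0.6523/0.3871 ≈ 1.69.
|E| > 1: supply is elastic over this range.

1.69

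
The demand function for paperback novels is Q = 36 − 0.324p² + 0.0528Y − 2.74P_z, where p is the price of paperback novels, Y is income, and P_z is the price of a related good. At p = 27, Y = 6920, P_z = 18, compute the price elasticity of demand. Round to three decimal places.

-4.077

Evaluating quantity at (p, Y, P_z) gives Q = 36 − 0.324(27)² + 0.0528(6920) − 2.74(18) = 36 − 236.196 + 365.376 − 49.32 = 115.86.
∂Q/∂p = −2·0.324·p = -17.496, so E_p = -17.496·(27/115.86) ≈ -4.077.
|E_p| > 1: demand is elastic.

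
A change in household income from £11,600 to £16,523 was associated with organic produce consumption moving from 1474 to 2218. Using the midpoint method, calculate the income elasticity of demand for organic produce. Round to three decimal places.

1.151

%ΔQ = (2218 − 1474)/[(1474+2218)/2] = 744/1846 ≈ 0.4030.
%ΔY = (16,523 − 11,600)/[(11,600+16,523)/2] = 4923/14061.5 ≈ 0.3501.
E_I = %ΔQ/%ΔY ≈ 1.151.
E_I > 1: normal good (luxury).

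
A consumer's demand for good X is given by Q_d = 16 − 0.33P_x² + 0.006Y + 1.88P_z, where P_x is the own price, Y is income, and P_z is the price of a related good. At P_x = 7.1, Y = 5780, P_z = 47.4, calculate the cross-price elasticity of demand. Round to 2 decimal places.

0.72

Substituting, Q_d = 16 − 0.33(7.1)² + 0.006(5780) + 1.88(47.4) = 16 − 16.6353 + 34.68 + 89.112 = 123.1567.
∂Q_d/∂P_z = +1.88, so E_xy = 1.88·(47.4/123.1567) ≈ 0.72.
E_xy > 0: the goods are substitutes.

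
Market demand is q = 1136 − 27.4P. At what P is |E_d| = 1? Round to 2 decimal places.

For linear demand q = a − bP, E = −bP/(a − bP). |E| = 1 ⇒ bP = a − bP ⇒ P = a/(2b).
P = 1136/(2·27.4) ≈ 20.73.

20.73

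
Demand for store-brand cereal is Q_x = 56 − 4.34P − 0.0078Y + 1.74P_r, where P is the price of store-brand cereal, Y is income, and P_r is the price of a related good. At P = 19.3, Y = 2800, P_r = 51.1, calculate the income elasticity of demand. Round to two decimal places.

-0.56

First evaluate Q_x: 56 − 4.34(19.3) − 0.0078(2800) + 1.74(51.1) = 56 − 83.762 − 21.84 + 88.914 = 39.312.
∂Q_x/∂Y = −0.0078, so E_I = -0.0078·(2800/39.312) ≈ -0.56.
E_I < 0: inferior good.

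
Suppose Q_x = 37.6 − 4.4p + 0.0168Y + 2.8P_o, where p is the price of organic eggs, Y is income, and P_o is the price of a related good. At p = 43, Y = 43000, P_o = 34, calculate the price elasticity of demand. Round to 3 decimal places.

Q_x = 37.6 − 4.4(43) + 0.0168(43000) + 2.8(34) = 37.6 − 189.2 + 722.4 + 95.2 = 666.
∂Q_x/∂p = −4.4, so E_p = (−4.4)·(43/666) ≈ -0.284.
|E_p| < 1: demand is inelastic.

-0.284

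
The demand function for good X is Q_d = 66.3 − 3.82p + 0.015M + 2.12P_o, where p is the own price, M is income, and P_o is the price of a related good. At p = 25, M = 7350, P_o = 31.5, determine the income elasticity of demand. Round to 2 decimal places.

0.75

At the given point, Q_d = 66.3 − 3.82(25) + 0.015(7350) + 2.12(31.5) = 66.3 − 95.5 + 110.25 + 66.78 = 147.83.
∂Q_d/∂M = +0.015, so E_I = 0.015·(7350/147.83) ≈ 0.75.
E_I ∈ (0,1): normal good (necessity).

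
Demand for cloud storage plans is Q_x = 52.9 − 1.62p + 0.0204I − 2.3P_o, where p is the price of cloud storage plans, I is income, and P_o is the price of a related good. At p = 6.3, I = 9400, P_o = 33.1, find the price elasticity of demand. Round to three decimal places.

-0.064

Substituting, Q_x = 52.9 − 1.62(6.3) + 0.0204(9400) − 2.3(33.1) = 52.9 − 10.206 + 191.76 − 76.13 = 158.324.
∂Q_x/∂p = −1.62, so E_p = (−1.62)·(6.3/158.324) ≈ -0.064.
|E_p| < 1: demand is inelastic.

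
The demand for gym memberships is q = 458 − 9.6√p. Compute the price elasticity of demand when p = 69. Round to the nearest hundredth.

At p = 69, q = 378.2564.
dq/dp = −9.6/(2√p) = −9.6/(2·8.3066).
Point elasticity E = (dq/dp)·(p/q) = -0.5779 × 69/378.2564 ≈ -0.11.
|E| < 1, so demand is inelastic at this price.

-0.11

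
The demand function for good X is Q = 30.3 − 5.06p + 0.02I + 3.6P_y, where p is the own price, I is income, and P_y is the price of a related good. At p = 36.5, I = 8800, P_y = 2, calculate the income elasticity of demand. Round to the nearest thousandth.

6.109

Substituting, Q = 30.3 − 5.06(36.5) + 0.02(8800) + 3.6(2) = 30.3 − 184.69 + 176 + 7.2 = 28.81.
∂Q/∂I = +0.02, so E_I = 0.02·(8800/28.81) ≈ 6.109.
E_I > 1: normal good (luxury).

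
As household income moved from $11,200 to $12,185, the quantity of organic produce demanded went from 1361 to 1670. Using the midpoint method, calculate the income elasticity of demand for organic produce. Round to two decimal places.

%ΔQ = (1670 − 1361)/[(1361+1670)/2] = 309/1515.5 ≈ 0.2039.
%ΔM = (12,185 − 11,200)/[(11,200+12,185)/2] = 985/11692.5 ≈ 0.0842.
E_I = %ΔQ/%ΔM ≈ 2.42.
E_I > 1: normal good (luxury).

2.42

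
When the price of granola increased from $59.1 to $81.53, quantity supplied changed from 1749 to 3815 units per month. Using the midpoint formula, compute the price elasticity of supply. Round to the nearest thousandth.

2.328

%ΔQ = (3815 − 1749)/[(1749 + 3815)/2] = 2066/2782 ≈ 0.7426.
%ΔP = (81.53 − 59.1)/[(59.1 + 81.53)/2] = 22.43/70.315 ≈ 0.3190.
Arc elasticity E = %ΔQ/%ΔP ≈ 0.7426/0.3190 ≈ 2.328.
|E| > 1: supply is elastic over this range.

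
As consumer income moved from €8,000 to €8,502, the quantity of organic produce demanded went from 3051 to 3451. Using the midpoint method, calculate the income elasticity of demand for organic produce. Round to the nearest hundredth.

%ΔQ = (3451 − 3051)/[(3051+3451)/2] = 400/3251 ≈ 0.1230.
%ΔI = (8,502 − 8,000)/[(8,000+8,502)/2] = 502/8251 ≈ 0.0608.
E_I = %ΔQ/%ΔI ≈ 2.02.
E_I > 1: normal good (luxury).

2.02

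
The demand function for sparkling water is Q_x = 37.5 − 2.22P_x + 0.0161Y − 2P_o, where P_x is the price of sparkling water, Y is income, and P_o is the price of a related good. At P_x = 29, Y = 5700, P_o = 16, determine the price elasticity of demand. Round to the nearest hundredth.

-1.96

At the given point, Q_x = 37.5 − 2.22(29) + 0.0161(5700) − 2(16) = 37.5 − 64.38 + 91.77 − 32 = 32.89.
∂Q_x/∂P_x = −2.22, so E_p = (−2.22)·(29/32.89) ≈ -1.96.
|E_p| > 1: demand is elastic.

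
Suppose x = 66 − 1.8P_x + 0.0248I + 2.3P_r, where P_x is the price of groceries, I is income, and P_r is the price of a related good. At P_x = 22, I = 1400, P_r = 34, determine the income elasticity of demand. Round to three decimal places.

Substituting, x = 66 − 1.8(22) + 0.0248(1400) + 2.3(34) = 66 − 39.6 + 34.72 + 78.2 = 139.32.
∂x/∂I = +0.0248, so E_I = 0.0248·(1400/139.32) ≈ 0.249.
E_I ∈ (0,1): normal good (necessity).

0.249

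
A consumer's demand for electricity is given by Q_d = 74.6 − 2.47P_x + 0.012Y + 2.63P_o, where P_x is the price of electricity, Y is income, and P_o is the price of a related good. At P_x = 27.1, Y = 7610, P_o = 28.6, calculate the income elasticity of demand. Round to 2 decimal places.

Substituting, Q_d = 74.6 − 2.47(27.1) + 0.012(7610) + 2.63(28.6) = 74.6 − 66.937 + 91.32 + 75.218 = 174.201.
∂Q_d/∂Y = +0.012, so E_I = 0.012·(7610/174.201) ≈ 0.52.
E_I ∈ (0,1): normal good (necessity).

0.52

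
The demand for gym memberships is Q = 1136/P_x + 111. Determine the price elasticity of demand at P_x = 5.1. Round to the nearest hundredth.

At P_x = 5.1, Q = 333.7451.
dQ/dP_x = −1136/P_x² = −43.6755.
Point elasticity E = (dQ/dP_x)·(P_x/Q) = -43.6755 × 5.1/333.7451 ≈ -0.67.
|E| < 1, so demand is inelastic at this price.

-0.67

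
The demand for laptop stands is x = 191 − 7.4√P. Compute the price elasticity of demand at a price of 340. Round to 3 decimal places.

At P = 340, x = 54.5507.
dx/dP = −7.4/(2√P) = −7.4/(2·18.4391).
Point elasticity E = (dx/dP)·(P/x) = -0.2007 × 340/54.5507 ≈ -1.251.
|E| > 1, so demand is elastic at this price.

-1.251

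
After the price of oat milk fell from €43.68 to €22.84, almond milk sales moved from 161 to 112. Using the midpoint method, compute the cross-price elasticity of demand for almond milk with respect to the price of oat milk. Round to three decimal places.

0.573

%ΔQ_x = (112 − 161)/[(161+112)/2] = -49/136.5 ≈ -0.3590.
%ΔP_y = (22.84 − 43.68)/[(43.68+22.84)/2] ≈ -0.6266.
E_xy = -0.3590/-0.6266 ≈ 0.573.
E_xy > 0, so almond milk and oat milk are substitutes.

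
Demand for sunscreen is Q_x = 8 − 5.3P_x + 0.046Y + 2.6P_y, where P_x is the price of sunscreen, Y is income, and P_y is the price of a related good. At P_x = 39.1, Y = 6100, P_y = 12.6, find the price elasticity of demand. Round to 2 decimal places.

Q_x = 8 − 5.3(39.1) + 0.046(6100) + 2.6(12.6) = 8 − 207.23 + 280.6 + 32.76 = 114.13.
∂Q_x/∂P_x = −5.3, so E_p = (−5.3)·(39.1/114.13) ≈ -1.82.
|E_p| > 1: demand is elastic.

-1.82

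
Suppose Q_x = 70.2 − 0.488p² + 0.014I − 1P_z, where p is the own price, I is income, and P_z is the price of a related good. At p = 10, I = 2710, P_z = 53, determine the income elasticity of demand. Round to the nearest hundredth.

Evaluating quantity at (p, I, P_z) gives Q_x = 70.2 − 0.488(10)² + 0.014(2710) − 1(53) = 70.2 − 48.8 + 37.94 − 53 = 6.34.
∂Q_x/∂I = +0.014, so E_I = 0.014·(2710/6.34) ≈ 5.98.
E_I > 1: normal good (luxury).

5.98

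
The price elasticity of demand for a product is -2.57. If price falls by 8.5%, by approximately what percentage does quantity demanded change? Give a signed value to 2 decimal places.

%ΔQ ≈ E × %ΔP = (-2.57) × (-8.5%) ≈ 21.85%.

21.85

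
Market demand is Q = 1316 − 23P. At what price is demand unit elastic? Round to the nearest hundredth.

For linear demand Q = a − bP, E = −bP/(a − bP). |E| = 1 ⇒ bP = a − bP ⇒ P = a/(2b).
P = 1316/(2·23) ≈ 28.61.

28.61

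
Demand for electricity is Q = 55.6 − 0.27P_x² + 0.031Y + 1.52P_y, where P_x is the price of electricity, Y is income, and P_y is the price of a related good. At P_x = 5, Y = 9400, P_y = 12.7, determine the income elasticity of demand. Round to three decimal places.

0.810

First evaluate Q: 55.6 − 0.27(5)² + 0.031(9400) + 1.52(12.7) = 55.6 − 6.75 + 291.4 + 19.304 = 359.554.
∂Q/∂Y = +0.031, so E_I = 0.031·(9400/359.554) ≈ 0.810.
E_I ∈ (0,1): normal good (necessity).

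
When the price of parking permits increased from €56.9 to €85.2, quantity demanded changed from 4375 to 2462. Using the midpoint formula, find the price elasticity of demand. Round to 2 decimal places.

%ΔQ = (2462 − 4375)/[(4375 + 2462)/2] = -1913/3418.5 ≈ -0.5596.
%ΔP = (85.2 − 56.9)/[(56.9 + 85.2)/2] = 28.3/71.05 ≈ 0.3983.
Arc elasticity E = %ΔQ/%ΔP ≈ -0.5596/0.3983 ≈ -1.40.
|E| > 1: demand is elastic over this range.

-1.40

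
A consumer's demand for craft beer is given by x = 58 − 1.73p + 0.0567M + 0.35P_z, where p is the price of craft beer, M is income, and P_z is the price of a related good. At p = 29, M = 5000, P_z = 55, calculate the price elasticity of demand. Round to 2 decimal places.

-0.16

Evaluating quantity at (p, M, P_z) gives x = 58 − 1.73(29) + 0.0567(5000) + 0.35(55) = 58 − 50.17 + 283.5 + 19.25 = 310.58.
∂x/∂p = −1.73, so E_p = (−1.73)·(29/310.58) ≈ -0.16.
|E_p| < 1: demand is inelastic.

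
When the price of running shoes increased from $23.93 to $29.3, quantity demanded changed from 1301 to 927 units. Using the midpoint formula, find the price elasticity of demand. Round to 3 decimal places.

%Δq = (927 − 1301)/[(1301 + 927)/2] = -374/1114 ≈ -0.3357.
%Δp = (29.3 − 23.93)/[(23.93 + 29.3)/2] = 5.37/26.615 ≈ 0.2018.
Arc elasticity E = %Δq/%Δp ≈ -0.3357/0.2018 ≈ -1.664.
|E| > 1: demand is elastic over this range.

-1.664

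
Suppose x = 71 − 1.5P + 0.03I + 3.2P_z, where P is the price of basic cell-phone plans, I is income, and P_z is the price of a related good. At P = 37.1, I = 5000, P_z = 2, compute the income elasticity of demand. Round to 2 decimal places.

Evaluating quantity at (P, I, P_z) gives x = 71 − 1.5(37.1) + 0.03(5000) + 3.2(2) = 71 − 55.65 + 150 + 6.4 = 171.75.
∂x/∂I = +0.03, so E_I = 0.03·(5000/171.75) ≈ 0.87.
E_I ∈ (0,1): normal good (necessity).

0.87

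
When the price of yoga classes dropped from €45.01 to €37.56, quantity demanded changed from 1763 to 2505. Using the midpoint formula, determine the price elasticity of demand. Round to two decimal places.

%Δq = (2505 − 1763)/[(1763 + 2505)/2] = 742/2134 ≈ 0.3477.
%Δp = (37.56 − 45.01)/[(45.01 + 37.56)/2] = -7.45/41.285 ≈ -0.1805.
Arc elasticity E = %Δq/%Δp ≈ 0.3477/-0.1805 ≈ -1.93.
|E| > 1: demand is elastic over this range.

-1.93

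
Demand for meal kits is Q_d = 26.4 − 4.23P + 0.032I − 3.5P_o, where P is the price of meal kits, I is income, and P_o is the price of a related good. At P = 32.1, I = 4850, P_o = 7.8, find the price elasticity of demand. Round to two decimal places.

-7.33

At the given point, Q_d = 26.4 − 4.23(32.1) + 0.032(4850) − 3.5(7.8) = 26.4 − 135.783 + 155.2 − 27.3 = 18.517.
∂Q_d/∂P = −4.23, so E_p = (−4.23)·(32.1/18.517) ≈ -7.33.
|E_p| > 1: demand is elastic.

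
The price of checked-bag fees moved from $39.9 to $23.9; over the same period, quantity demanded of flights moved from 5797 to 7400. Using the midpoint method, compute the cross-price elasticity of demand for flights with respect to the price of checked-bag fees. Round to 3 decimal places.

%ΔQ_x = (7400 − 5797)/[(5797+7400)/2] = 1603/6598.5 ≈ 0.2429.
%ΔP_y = (23.9 − 39.9)/[(39.9+23.9)/2] ≈ -0.5016.
E_xy = 0.2429/-0.5016 ≈ -0.484.
E_xy < 0, so flights and checked-bag fees are complements.

-0.484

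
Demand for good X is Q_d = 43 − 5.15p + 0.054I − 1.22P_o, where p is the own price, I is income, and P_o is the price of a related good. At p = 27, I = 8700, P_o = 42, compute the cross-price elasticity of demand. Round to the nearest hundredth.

-0.16

At the given point, Q_d = 43 − 5.15(27) + 0.054(8700) − 1.22(42) = 43 − 139.05 + 469.8 − 51.24 = 322.51.
∂Q_d/∂P_o = −1.22, so E_xy = -1.22·(42/322.51) ≈ -0.16.
E_xy < 0: the goods are complements.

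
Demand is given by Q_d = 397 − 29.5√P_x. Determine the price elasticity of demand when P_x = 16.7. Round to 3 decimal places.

-0.218

At P_x = 16.7, Q_d = 276.4464.
dQ_d/dP_x = −29.5/(2√P_x) = −29.5/(2·4.0866).
Point elasticity E = (dQ_d/dP_x)·(P_x/Q_d) = -3.6094 × 16.7/276.4464 ≈ -0.218.
|E| < 1, so demand is inelastic at this price.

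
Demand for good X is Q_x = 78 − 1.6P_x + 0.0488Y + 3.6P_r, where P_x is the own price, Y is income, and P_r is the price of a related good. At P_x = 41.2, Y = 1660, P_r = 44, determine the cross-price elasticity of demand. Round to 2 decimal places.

Substituting, Q_x = 78 − 1.6(41.2) + 0.0488(1660) + 3.6(44) = 78 − 65.92 + 81.008 + 158.4 = 251.488.
∂Q_x/∂P_r = +3.6, so E_xy = 3.6·(44/251.488) ≈ 0.63.
E_xy > 0: the goods are substitutes.

0.63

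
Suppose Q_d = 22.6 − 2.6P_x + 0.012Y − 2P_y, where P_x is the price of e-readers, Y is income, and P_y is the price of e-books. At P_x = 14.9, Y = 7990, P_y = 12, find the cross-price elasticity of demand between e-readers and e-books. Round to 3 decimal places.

-0.431

At the given point, Q_d = 22.6 − 2.6(14.9) + 0.012(7990) − 2(12) = 22.6 − 38.74 + 95.88 − 24 = 55.74.
∂Q_d/∂P_y = −2, so E_xy = -2·(12/55.74) ≈ -0.431.
E_xy < 0: the goods are complements.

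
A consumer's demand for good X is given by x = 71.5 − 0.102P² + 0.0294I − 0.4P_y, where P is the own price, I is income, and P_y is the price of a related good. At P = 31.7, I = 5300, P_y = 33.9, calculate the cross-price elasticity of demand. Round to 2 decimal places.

First evaluate x: 71.5 − 0.102(31.7)² + 0.0294(5300) − 0.4(33.9) = 71.5 − 102.4988 + 155.82 − 13.56 = 111.2612.
∂x/∂P_y = −0.4, so E_xy = -0.4·(33.9/111.2612) ≈ -0.12.
E_xy < 0: the goods are complements.

-0.12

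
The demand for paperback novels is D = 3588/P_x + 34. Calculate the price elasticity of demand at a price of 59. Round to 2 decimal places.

At P_x = 59, D = 94.8136.
dD/dP_x = −3588/P_x² = −1.0307.
Point elasticity E = (dD/dP_x)·(P_x/D) = -1.0307 × 59/94.8136 ≈ -0.64.
|E| < 1, so demand is inelastic at this price.

-0.64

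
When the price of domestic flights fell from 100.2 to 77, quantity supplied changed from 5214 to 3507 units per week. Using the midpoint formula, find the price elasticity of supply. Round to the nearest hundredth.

%ΔQ = (3507 − 5214)/[(5214 + 3507)/2] = -1707/4360.5 ≈ -0.3915.
%ΔP = (77 − 100.2)/[(100.2 + 77)/2] = -23.2/88.6 ≈ -0.2619.
Arc elasticity E = %ΔQ/%ΔP ≈ -0.3915/-0.2619 ≈ 1.50.
|E| > 1: supply is elastic over this range.

1.50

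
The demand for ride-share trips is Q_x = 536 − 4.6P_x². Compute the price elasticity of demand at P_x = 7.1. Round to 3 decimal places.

-1.525

At P_x = 7.1, Q_x = 304.114.
dQ_x/dP_x = −2·4.6·P_x = −65.32.
Point elasticity E = (dQ_x/dP_x)·(P_x/Q_x) = -65.32 × 7.1/304.114 ≈ -1.525.
|E| > 1, so demand is elastic at this price.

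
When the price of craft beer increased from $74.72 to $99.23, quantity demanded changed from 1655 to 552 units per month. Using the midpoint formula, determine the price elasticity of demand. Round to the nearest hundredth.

-3.55

%Δq = (552 − 1655)/[(1655 + 552)/2] = -1103/1103.5 ≈ -0.9995.
%Δp = (99.23 − 74.72)/[(74.72 + 99.23)/2] = 24.51/86.975 ≈ 0.2818.
Arc elasticity E = %Δq/%Δp ≈ -0.9995/0.2818 ≈ -3.55.
|E| > 1: demand is elastic over this range.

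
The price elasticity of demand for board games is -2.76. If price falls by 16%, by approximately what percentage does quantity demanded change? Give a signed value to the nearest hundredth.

44.16

%ΔQ ≈ E × %ΔP = (-2.76) × (-16%) = 44.16%.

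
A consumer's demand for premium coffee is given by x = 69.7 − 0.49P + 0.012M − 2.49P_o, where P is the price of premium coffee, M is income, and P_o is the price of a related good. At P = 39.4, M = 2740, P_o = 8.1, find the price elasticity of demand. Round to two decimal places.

-0.31

Substituting, x = 69.7 − 0.49(39.4) + 0.012(2740) − 2.49(8.1) = 69.7 − 19.306 + 32.88 − 20.169 = 63.105.
∂x/∂P = −0.49, so E_p = (−0.49)·(39.4/63.105) ≈ -0.31.
|E_p| < 1: demand is inelastic.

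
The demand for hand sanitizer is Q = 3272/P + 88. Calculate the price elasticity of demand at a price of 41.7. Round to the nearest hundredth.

At P = 41.7, Q = 166.4652.
dQ/dP = −3272/P² = −1.8817.
Point elasticity E = (dQ/dP)·(P/Q) = -1.8817 × 41.7/166.4652 ≈ -0.47.
|E| < 1, so demand is inelastic at this price.

-0.47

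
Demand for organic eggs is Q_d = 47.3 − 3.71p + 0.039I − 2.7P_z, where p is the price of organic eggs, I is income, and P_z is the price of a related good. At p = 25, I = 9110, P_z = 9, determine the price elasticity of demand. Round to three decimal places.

-0.325

At the given point, Q_d = 47.3 − 3.71(25) + 0.039(9110) − 2.7(9) = 47.3 − 92.75 + 355.29 − 24.3 = 285.54.
∂Q_d/∂p = −3.71, so E_p = (−3.71)·(25/285.54) ≈ -0.325.
|E_p| < 1: demand is inelastic.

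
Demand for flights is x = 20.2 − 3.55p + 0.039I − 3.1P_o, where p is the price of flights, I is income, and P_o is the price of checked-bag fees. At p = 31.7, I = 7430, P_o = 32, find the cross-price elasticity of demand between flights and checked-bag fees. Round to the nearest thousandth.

Evaluating quantity at (p, I, P_o) gives x = 20.2 − 3.55(31.7) + 0.039(7430) − 3.1(32) = 20.2 − 112.535 + 289.77 − 99.2 = 98.235.
∂x/∂P_o = −3.1, so E_xy = -3.1·(32/98.235) ≈ -1.010.
E_xy < 0: the goods are complements.

-1.010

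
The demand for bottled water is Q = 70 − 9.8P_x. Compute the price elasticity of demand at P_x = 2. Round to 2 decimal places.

At P_x = 2, Q = 50.4.
dQ/dP_x = −9.8.
Point elasticity E = (dQ/dP_x)·(P_x/Q) = -9.8 × 2/50.4 ≈ -0.39.
|E| < 1, so demand is inelastic at this price.

-0.39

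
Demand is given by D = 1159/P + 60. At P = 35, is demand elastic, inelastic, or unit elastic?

inelastic

At P = 35, D = 93.1143.
dD/dP = −1159/P² = −0.9461.
Point elasticity E = (dD/dP)·(P/D) = -0.9461 × 35/93.1143 ≈ -0.356.
|E| ≈ 0.356 < 1, so demand is inelastic.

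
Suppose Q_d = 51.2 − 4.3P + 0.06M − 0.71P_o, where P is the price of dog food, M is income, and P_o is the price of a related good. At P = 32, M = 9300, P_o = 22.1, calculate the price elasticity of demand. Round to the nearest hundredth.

-0.30

Q_d = 51.2 − 4.3(32) + 0.06(9300) − 0.71(22.1) = 51.2 − 137.6 + 558 − 15.691 = 455.909.
∂Q_d/∂P = −4.3, so E_p = (−4.3)·(32/455.909) ≈ -0.30.
|E_p| < 1: demand is inelastic.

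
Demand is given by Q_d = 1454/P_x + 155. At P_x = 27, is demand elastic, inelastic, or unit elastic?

inelastic

At P_x = 27, Q_d = 208.8519.
dQ_d/dP_x = −1454/P_x² = −1.9945.
Point elasticity E = (dQ_d/dP_x)·(P_x/Q_d) = -1.9945 × 27/208.8519 ≈ -0.258.
|E| ≈ 0.258 < 1, so demand is inelastic.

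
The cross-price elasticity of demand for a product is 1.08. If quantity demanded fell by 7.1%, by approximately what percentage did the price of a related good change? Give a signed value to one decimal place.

%ΔQ ≈ E × %ΔP_y ⇒ %ΔP_y = %ΔQ / E = (-7.1%)/(1.08) ≈ -6.6%.

-6.6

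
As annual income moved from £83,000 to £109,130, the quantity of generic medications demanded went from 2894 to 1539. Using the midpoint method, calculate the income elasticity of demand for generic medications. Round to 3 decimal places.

-2.247

%ΔQ = (1539 − 2894)/[(2894+1539)/2] = -1355/2216.5 ≈ -0.6113.
%ΔI = (109,130 − 83,000)/[(83,000+109,130)/2] = 26130/96065 ≈ 0.2720.
E_I = %ΔQ/%ΔI ≈ -2.247.
E_I < 0: inferior good.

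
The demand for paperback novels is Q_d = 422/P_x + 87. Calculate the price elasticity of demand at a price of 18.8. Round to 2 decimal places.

At P_x = 18.8, Q_d = 109.4468.
dQ_d/dP_x = −422/P_x² = −1.194.
Point elasticity E = (dQ_d/dP_x)·(P_x/Q_d) = -1.194 × 18.8/109.4468 ≈ -0.21.
|E| < 1, so demand is inelastic at this price.

-0.21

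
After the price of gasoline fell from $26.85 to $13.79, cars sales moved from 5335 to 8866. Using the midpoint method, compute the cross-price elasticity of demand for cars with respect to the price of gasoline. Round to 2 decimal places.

-0.77

%ΔQ_x = (8866 − 5335)/[(5335+8866)/2] = 3531/7100.5 ≈ 0.4973.
%ΔP_y = (13.79 − 26.85)/[(26.85+13.79)/2] ≈ -0.6427.
E_xy = 0.4973/-0.6427 ≈ -0.77.
E_xy < 0, so cars and gasoline are complements.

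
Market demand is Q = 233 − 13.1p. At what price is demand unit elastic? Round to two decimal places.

For linear demand Q = a − bp, E = −bp/(a − bp). |E| = 1 ⇒ bp = a − bp ⇒ p = a/(2b).
p = 233/(2·13.1) ≈ 8.89.

8.89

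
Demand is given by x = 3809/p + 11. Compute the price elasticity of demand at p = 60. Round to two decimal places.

-0.85

At p = 60, x = 74.4833.
dx/dp = −3809/p² = −1.0581.
Point elasticity E = (dx/dp)·(p/x) = -1.0581 × 60/74.4833 ≈ -0.85.
|E| < 1, so demand is inelastic at this price.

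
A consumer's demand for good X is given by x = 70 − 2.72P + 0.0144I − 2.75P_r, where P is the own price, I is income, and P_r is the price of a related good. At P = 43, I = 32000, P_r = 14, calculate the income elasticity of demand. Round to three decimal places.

1.228

Substituting, x = 70 − 2.72(43) + 0.0144(32000) − 2.75(14) = 70 − 116.96 + 460.8 − 38.5 = 375.34.
∂x/∂I = +0.0144, so E_I = 0.0144·(32000/375.34) ≈ 1.228.
E_I > 1: normal good (luxury).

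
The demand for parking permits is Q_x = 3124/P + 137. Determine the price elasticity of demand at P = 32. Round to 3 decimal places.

At P = 32, Q_x = 234.625.
dQ_x/dP = −3124/P² = −3.0508.
Point elasticity E = (dQ_x/dP)·(P/Q_x) = -3.0508 × 32/234.625 ≈ -0.416.
|E| < 1, so demand is inelastic at this price.

-0.416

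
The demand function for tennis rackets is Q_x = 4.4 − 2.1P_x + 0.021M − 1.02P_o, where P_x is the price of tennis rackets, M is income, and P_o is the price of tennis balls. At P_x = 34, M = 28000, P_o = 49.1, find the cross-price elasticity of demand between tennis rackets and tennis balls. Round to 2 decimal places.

Q_x = 4.4 − 2.1(34) + 0.021(28000) − 1.02(49.1) = 4.4 − 71.4 + 588 − 50.082 = 470.918.
∂Q_x/∂P_o = −1.02, so E_xy = -1.02·(49.1/470.918) ≈ -0.11.
E_xy < 0: the goods are complements.

-0.11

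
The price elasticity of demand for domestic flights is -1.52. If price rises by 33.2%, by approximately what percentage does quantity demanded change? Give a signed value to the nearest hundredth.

-50.46

%ΔQ ≈ E × %ΔP = (-1.52) × (33.2%) ≈ -50.46%.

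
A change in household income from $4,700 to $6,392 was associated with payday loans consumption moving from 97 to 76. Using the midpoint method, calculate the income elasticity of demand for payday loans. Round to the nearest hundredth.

-0.80

%ΔQ = (76 − 97)/[(97+76)/2] = -21/86.5 ≈ -0.2428.
%ΔM = (6,392 − 4,700)/[(4,700+6,392)/2] = 1692/5546 ≈ 0.3051.
E_I = %ΔQ/%ΔM ≈ -0.80.
E_I < 0: inferior good.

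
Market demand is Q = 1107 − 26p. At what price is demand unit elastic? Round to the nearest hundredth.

For linear demand Q = a − bp, E = −bp/(a − bp). |E| = 1 ⇒ bp = a − bp ⇒ p = a/(2b).
p = 1107/(2·26) ≈ 21.29.

21.29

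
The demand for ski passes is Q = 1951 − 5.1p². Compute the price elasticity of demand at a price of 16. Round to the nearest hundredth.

At p = 16, Q = 645.4.
dQ/dp = −2·5.1·p = −163.2.
Point elasticity E = (dQ/dp)·(p/Q) = -163.2 × 16/645.4 ≈ -4.05.
|E| > 1, so demand is elastic at this price.

-4.05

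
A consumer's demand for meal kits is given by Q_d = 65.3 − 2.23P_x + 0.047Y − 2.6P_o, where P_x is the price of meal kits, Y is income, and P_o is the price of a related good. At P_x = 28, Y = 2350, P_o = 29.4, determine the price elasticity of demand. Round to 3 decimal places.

Q_d = 65.3 − 2.23(28) + 0.047(2350) − 2.6(29.4) = 65.3 − 62.44 + 110.45 − 76.44 = 36.87.
∂Q_d/∂P_x = −2.23, so E_p = (−2.23)·(28/36.87) ≈ -1.694.
|E_p| > 1: demand is elastic.

-1.694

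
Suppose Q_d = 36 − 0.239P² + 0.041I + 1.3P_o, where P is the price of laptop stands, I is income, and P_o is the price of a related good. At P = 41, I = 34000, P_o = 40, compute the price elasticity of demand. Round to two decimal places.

-0.74

First evaluate Q_d: 36 − 0.239(41)² + 0.041(34000) + 1.3(40) = 36 − 401.759 + 1394 + 52 = 1080.241.
∂Q_d/∂P = −2·0.239·P = -19.598, so E_p = -19.598·(41/1080.241) ≈ -0.74.
|E_p| < 1: demand is inelastic.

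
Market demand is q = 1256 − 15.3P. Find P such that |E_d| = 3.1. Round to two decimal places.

62.07

Set −bP/(a − bP) = −3.1 ⇒ bP = 3.1(a − bP) ⇒ bP(1+3.1) = 3.1·a.
P = 3.1·1256/(15.3·4.1) ≈ 62.07.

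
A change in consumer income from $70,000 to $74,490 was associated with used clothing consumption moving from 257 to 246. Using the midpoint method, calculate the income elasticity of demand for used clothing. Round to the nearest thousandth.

%ΔQ = (246 − 257)/[(257+246)/2] = -11/251.5 ≈ -0.0437.
%ΔY = (74,490 − 70,000)/[(70,000+74,490)/2] = 4490/72245 ≈ 0.0621.
E_I = %ΔQ/%ΔY ≈ -0.704.
E_I < 0: inferior good.

-0.704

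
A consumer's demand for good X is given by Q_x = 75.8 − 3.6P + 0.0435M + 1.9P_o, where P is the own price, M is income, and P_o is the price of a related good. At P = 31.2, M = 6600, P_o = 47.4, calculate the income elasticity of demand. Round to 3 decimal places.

At the given point, Q_x = 75.8 − 3.6(31.2) + 0.0435(6600) + 1.9(47.4) = 75.8 − 112.32 + 287.1 + 90.06 = 340.64.
∂Q_x/∂M = +0.0435, so E_I = 0.0435·(6600/340.64) ≈ 0.843.
E_I ∈ (0,1): normal good (necessity).

0.843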